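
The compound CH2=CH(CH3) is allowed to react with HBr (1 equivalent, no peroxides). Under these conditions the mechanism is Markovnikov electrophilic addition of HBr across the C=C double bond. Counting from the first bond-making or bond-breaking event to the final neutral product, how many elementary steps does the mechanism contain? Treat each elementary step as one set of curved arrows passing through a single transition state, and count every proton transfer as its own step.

2

Step 1: Electrophilic addition begins with the π(C=C) electrons forming a bond to the proton of HBr. Following Markovnikov's rule, the resulting cation is secondary. The H–Br bond breaks heterolytically, releasing Br⁻.
(No 1,2-shift: no single shift to an adjacent carbon would give a more stable cation.)
Step 2: The Br⁻ anion donates a lone pair to the carbocation, forming the new C–Br σ-bond and giving the neutral alkyl halide.
Total: 2 elementary steps.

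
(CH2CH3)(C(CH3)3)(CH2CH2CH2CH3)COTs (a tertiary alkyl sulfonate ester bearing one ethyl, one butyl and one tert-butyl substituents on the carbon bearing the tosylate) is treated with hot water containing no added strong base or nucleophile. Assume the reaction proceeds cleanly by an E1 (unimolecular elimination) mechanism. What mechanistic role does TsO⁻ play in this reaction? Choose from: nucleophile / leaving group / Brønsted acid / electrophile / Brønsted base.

Step 1: Rate-determining heterolysis of the C–O bond gives TsO⁻ and a tertiary carbocation.
TsO⁻ departs with both electrons of the breaking σ-bond — that is the definition of a leaving group.

leaving group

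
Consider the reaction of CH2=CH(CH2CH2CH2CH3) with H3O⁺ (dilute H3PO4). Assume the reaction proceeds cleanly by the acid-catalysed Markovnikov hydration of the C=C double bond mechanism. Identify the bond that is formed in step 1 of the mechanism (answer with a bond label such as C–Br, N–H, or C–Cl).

Step 1: Protonation of the alkene by H3O⁺: the π bond acts as the nucleophile and picks up H⁺, giving the more stable (Markovnikov) secondary carbocation. H2O is released.
The bond formed in this step is the C–H bond.

C–H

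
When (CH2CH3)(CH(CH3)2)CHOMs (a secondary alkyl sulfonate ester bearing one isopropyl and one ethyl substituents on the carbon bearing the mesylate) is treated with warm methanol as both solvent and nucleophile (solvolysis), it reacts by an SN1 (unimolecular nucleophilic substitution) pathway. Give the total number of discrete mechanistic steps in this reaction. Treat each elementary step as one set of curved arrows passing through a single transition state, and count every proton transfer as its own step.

Step 1: Rate-determining heterolysis of the C–O bond gives MsO⁻ and a secondary carbocation.
Step 2: A 1,2-hydride shift from the adjacent isopropyl carbon moves the positive charge from the secondary centre to an adjacent carbon, generating a more stable tertiary carbocation.
Step 3: A lone pair on the oxygen of CH3OH attacks the carbocation, forming a new C–O σ-bond and an oxonium ion.
Step 4: Proton transfer from the O–H of the oxonium ion to a solvent molecule delivers the neutral ether.
Total: 4 elementary steps.

4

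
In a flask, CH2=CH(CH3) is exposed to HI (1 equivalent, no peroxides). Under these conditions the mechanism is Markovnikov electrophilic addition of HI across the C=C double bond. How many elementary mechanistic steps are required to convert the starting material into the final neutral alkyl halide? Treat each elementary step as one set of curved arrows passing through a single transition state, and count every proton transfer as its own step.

2

Step 1: Protonation of the alkene by HI: the π bond acts as the nucleophile and picks up H⁺, giving the more stable (Markovnikov) secondary carbocation. The H–I bond breaks heterolytically, releasing I⁻.
(No 1,2-shift: no single shift to an adjacent carbon would give a more stable cation.)
Step 2: I⁻ captures the cation: a lone pair on I⁻ fills the empty p orbital, producing the alkyl halide product.
Total: 2 elementary steps.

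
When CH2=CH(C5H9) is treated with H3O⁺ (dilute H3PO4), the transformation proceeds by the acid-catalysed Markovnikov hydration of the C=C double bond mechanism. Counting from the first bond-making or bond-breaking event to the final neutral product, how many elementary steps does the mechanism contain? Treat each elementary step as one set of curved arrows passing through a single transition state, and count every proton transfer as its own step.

4

Step 1: The π electrons of the C=C bond attack a proton of H3O⁺; Markovnikov addition places the new C–H on the less-substituted alkene carbon, so the positive charge ends up on the more-substituted carbon — a secondary carbocation. H2O is released.
Step 2: A 1,2-hydride shift from the adjacent cyclopentyl carbon moves the positive charge from the secondary centre to an adjacent carbon, generating a more stable tertiary carbocation.
Step 3: Nucleophilic capture of the cation by H2O produces the protonated alcohol (an oxonium ion).
Step 4: Deprotonation of the oxonium ion by a water molecule delivers the neutral alcohol and regenerates the acid catalyst.
Total: 4 elementary steps.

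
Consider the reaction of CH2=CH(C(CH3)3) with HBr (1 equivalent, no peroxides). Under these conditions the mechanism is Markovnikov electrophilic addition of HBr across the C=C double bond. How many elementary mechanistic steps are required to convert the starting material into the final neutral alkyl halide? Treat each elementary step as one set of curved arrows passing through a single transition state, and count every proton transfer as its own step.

3

Step 1: Protonation of the alkene by HBr: the π bond acts as the nucleophile and picks up H⁺, giving the more stable (Markovnikov) secondary carbocation. The H–Br bond breaks heterolytically, releasing Br⁻.
Step 2: Carbocation rearrangement: a 1,2-methyl shift from the adjacent tert-butyl carbon converts the initially-formed secondary cation into the more stable tertiary cation.
Step 3: The Br⁻ anion donates a lone pair to the carbocation, forming the new C–Br σ-bond and giving the neutral alkyl halide.
Total: 3 elementary steps.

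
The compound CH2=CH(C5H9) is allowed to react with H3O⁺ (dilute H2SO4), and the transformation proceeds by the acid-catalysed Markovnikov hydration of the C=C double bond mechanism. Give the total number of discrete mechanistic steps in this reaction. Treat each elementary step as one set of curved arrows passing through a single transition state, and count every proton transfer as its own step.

Step 1: Electrophilic addition begins with the π(C=C) electrons forming a bond to the proton of H3O⁺. Following Markovnikov's rule, the resulting cation is secondary. H2O is released.
Step 2: A hydride (H with its bonding pair) migrates from the adjacent cyclopentyl carbon to the cationic centre — a 1,2-hydride shift — upgrading the secondary cation to a tertiary one.
Step 3: Nucleophilic capture of the cation by H2O produces the protonated alcohol (an oxonium ion).
Step 4: Deprotonation of the oxonium ion by a water molecule delivers the neutral alcohol and regenerates the acid catalyst.
Total: 4 elementary steps.

4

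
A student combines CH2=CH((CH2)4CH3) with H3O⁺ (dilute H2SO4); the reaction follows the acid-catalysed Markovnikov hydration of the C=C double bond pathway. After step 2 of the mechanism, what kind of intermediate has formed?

oxonium ion

Step 1: Electrophilic addition begins with the π(C=C) electrons forming a bond to the proton of H3O⁺. Following Markovnikov's rule, the resulting cation is secondary. H2O is released.
Step 2: A lone pair on the oxygen of H2O attacks the carbocation, forming a C–O bond and an oxonium ion (a protonated alcohol).
After step 2 the species present is an oxonium ion.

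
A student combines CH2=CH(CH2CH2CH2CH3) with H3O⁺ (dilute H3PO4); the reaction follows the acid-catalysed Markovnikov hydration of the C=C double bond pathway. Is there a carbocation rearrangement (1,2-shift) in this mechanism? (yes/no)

no

The first-formed carbocation is secondary.
No single 1,2-shift to an adjacent carbon would produce a more-substituted cation than the one already present, so no rearrangement occurs.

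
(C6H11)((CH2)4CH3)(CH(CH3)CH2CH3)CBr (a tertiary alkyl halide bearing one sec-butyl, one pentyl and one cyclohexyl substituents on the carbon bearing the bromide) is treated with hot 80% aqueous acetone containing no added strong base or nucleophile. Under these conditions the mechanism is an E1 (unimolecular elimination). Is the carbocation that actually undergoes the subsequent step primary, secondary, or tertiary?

tertiary

Step 1: Ionisation: the C–Br σ-bond cleaves heterolytically; both bonding electrons depart with Br⁻, leaving a tertiary carbocation at the α-carbon.
No single 1,2-shift to an adjacent carbon would give a more-substituted cation, so no rearrangement occurs.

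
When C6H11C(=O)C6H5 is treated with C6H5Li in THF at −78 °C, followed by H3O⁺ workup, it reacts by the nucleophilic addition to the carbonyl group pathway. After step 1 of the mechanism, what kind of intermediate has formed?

Step 1: A lone pair / filled orbital on the carbanion-like carbon of C6H5Li attacks the electrophilic carbonyl carbon; the π(C=O) electrons shift onto oxygen, producing a tetrahedral alkoxide intermediate.
After step 1 the species present is a tetrahedral alkoxide intermediate.

tetrahedral alkoxide intermediate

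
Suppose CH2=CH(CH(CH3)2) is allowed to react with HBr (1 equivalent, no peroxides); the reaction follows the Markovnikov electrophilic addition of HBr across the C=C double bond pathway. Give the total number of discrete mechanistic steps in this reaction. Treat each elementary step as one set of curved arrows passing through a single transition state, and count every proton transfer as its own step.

Step 1: Electrophilic addition begins with the π(C=C) electrons forming a bond to the proton of HBr. Following Markovnikov's rule, the resulting cation is secondary. The H–Br bond breaks heterolytically, releasing Br⁻.
Step 2: Carbocation rearrangement: a 1,2-hydride shift from the adjacent isopropyl carbon converts the initially-formed secondary cation into the more stable tertiary cation.
Step 3: The Br⁻ anion donates a lone pair to the carbocation, forming the new C–Br σ-bond and giving the neutral alkyl halide.
Total: 3 elementary steps.

3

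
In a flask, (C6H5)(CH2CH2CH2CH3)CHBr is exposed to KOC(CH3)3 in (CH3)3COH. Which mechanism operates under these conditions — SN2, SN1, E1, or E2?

E2

Conditions: a strong/bulky base with a secondary substrate bearing a β-hydrogen.
These conditions are the textbook signature of the E2 pathway.
A strong (often hindered) base removes a β-H in concert with loss of the leaving group — bimolecular elimination.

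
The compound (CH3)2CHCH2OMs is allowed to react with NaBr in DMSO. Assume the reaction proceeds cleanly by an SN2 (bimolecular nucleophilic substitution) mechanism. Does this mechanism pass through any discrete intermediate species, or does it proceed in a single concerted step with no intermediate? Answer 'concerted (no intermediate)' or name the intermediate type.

concerted (no intermediate)

Br⁻ attacks the back face of the α-carbon while MsO⁻ departs with the C–O bonding pair — a single concerted displacement through a pentacoordinate transition state.
All bond changes occur in one transition state; no discrete intermediate is formed.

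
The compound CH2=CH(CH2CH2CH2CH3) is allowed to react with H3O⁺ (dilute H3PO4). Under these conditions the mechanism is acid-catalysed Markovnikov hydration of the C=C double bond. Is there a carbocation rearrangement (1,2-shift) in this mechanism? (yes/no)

The first-formed carbocation is secondary.
No single 1,2-shift to an adjacent carbon would produce a more-substituted cation than the one already present, so no rearrangement occurs.

no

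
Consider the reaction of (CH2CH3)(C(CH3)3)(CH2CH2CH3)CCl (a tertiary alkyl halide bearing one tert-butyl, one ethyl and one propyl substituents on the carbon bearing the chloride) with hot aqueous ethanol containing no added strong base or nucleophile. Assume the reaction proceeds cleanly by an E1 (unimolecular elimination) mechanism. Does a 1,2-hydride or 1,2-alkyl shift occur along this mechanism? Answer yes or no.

no

The first-formed carbocation is tertiary.
No single 1,2-shift to an adjacent carbon would produce a more-substituted cation than the one already present, so no rearrangement occurs.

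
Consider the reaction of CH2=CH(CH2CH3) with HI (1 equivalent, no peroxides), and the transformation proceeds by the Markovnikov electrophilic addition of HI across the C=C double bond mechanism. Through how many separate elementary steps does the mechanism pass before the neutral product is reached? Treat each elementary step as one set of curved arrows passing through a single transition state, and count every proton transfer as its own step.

2

Step 1: Electrophilic addition begins with the π(C=C) electrons forming a bond to the proton of HI. Following Markovnikov's rule, the resulting cation is secondary. The H–I bond breaks heterolytically, releasing I⁻.
(No 1,2-shift: no single shift to an adjacent carbon would give a more stable cation.)
Step 2: The I⁻ anion donates a lone pair to the carbocation, forming the new C–I σ-bond and giving the neutral alkyl halide.
Total: 2 elementary steps.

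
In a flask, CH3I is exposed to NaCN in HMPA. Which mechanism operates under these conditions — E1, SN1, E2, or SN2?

Conditions: a methyl substrate with a strong nucleophile in the polar aprotic solvent HMPA.
These conditions are the textbook signature of the SN2 pathway.
An unhindered substrate with a strong nucleophile in a polar aprotic solvent favours one-step backside displacement.

SN2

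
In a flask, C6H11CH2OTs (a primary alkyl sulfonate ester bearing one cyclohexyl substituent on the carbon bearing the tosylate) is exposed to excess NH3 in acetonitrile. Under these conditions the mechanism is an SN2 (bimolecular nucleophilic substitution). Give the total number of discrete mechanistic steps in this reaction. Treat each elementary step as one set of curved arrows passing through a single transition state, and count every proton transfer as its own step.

Step 1: A lone pair on the N of NH3 attacks the α-carbon from the back side while the C–O bond breaks; both bonding electrons leave with TsO⁻. The product of this concerted step is an alkylammonium ion.
Step 2: A second equivalent of NH3 removes a proton from the N, giving the neutral product.
Total: 2 elementary steps.

2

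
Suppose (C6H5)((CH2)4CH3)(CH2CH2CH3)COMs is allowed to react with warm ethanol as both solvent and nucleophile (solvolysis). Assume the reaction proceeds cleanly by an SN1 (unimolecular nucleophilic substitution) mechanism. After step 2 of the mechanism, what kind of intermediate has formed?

oxonium ion

Step 1: Rate-determining heterolysis of the C–O bond gives MsO⁻ and a tertiary carbocation.
Step 2: CH3CH2OH donates an oxygen lone pair into the empty p orbital of the cation, giving a protonated ether (an oxonium ion).
After step 2 the species present is an oxonium ion.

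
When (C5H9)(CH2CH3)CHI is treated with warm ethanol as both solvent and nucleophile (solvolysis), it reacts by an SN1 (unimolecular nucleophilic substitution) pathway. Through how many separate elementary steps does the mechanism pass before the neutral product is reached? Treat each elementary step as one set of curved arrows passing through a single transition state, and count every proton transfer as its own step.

4

Step 1: The C–I bond breaks with both electrons going to the iodide; I⁻ leaves and a secondary carbocation remains.
Step 2: A hydride (H with its bonding pair) migrates from the adjacent cyclopentyl carbon to the cationic centre — a 1,2-hydride shift — upgrading the secondary cation to a tertiary one.
Step 3: Nucleophilic capture: the oxygen of CH3CH2OH bonds to the cationic carbon, producing an oxonium-ion intermediate.
Step 4: Proton transfer from the O–H of the oxonium ion to a solvent molecule delivers the neutral ether.
Total: 4 elementary steps.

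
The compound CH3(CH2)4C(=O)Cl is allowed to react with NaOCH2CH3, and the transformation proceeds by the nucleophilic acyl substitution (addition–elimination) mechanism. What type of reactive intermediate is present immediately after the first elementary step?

Step 1: A lone pair on the O of CH3CH2O⁻ attacks the electrophilic acyl carbon; the π(C=O) electrons move onto oxygen, giving a tetrahedral intermediate.
After step 1 the species present is a tetrahedral intermediate.

tetrahedral intermediate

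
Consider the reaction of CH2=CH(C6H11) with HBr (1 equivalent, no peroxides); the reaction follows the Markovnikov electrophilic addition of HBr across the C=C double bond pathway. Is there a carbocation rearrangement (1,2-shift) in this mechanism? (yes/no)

yes

The first-formed carbocation is secondary.
The adjacent cyclohexyl carbon already bears 2 other carbon substituents and has a hydrogen to migrate; after a 1,2-hydride shift from that carbon the positive charge sits on a tertiary centre.
Tertiary is more stable than secondary, so the shift occurs.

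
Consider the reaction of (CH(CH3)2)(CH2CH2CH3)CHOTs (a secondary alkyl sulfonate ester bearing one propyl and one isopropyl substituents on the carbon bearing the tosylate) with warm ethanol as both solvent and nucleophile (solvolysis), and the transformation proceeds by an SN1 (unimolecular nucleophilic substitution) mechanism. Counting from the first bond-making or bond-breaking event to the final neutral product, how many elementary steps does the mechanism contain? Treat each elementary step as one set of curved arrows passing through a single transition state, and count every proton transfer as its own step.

4

Step 1: Ionisation: the C–O σ-bond cleaves heterolytically; both bonding electrons depart with TsO⁻, leaving a secondary carbocation at the α-carbon.
Step 2: Carbocation rearrangement: a 1,2-hydride shift from the adjacent isopropyl carbon converts the initially-formed secondary cation into the more stable tertiary cation.
Step 3: CH3CH2OH donates an oxygen lone pair into the empty p orbital of the cation, giving a protonated ether (an oxonium ion).
Step 4: A second solvent molecule removes the proton on oxygen, giving the neutral ether product.
Total: 4 elementary steps.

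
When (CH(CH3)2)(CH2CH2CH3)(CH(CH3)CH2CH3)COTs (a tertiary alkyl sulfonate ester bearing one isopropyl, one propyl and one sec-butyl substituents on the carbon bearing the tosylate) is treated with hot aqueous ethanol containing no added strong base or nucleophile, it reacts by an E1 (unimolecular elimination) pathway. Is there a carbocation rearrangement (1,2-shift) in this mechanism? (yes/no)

The first-formed carbocation is tertiary.
No single 1,2-shift to an adjacent carbon would produce a more-substituted cation than the one already present, so no rearrangement occurs.

no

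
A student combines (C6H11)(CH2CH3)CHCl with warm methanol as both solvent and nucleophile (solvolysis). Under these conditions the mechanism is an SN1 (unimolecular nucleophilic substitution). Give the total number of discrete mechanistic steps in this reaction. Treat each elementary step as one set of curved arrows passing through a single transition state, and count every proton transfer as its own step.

4

Step 1: Unassisted departure of Cl⁻ (taking the C–Cl bonding pair) generates a secondary carbocation.
Step 2: Carbocation rearrangement: a 1,2-hydride shift from the adjacent cyclohexyl carbon converts the initially-formed secondary cation into the more stable tertiary cation.
Step 3: CH3OH donates an oxygen lone pair into the empty p orbital of the cation, giving a protonated ether (an oxonium ion).
Step 4: Proton transfer from the O–H of the oxonium ion to a solvent molecule delivers the neutral ether.
Total: 4 elementary steps.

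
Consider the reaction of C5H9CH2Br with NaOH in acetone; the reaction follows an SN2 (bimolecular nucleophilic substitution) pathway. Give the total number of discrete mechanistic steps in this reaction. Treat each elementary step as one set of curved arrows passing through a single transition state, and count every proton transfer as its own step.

1

Step 1: OH⁻ attacks the back face of the α-carbon while Br⁻ departs with the C–Br bonding pair — a single concerted displacement through a pentacoordinate transition state.
Total: 1 elementary step.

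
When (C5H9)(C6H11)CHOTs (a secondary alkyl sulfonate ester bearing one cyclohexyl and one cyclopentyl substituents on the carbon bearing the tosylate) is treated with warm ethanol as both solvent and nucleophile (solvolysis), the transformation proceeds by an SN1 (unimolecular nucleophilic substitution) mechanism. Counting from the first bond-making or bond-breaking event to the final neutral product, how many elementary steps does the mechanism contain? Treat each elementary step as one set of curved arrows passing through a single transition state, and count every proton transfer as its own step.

4

Step 1: The C–O bond breaks with both electrons going to the tosylate; TsO⁻ leaves and a secondary carbocation remains.
Step 2: A 1,2-hydride shift from the adjacent cyclohexyl carbon moves the positive charge from the secondary centre to an adjacent carbon, generating a more stable tertiary carbocation.
Step 3: A lone pair on the oxygen of CH3CH2OH attacks the carbocation, forming a new C–O σ-bond and an oxonium ion.
Step 4: Deprotonation of the oxonium oxygen by solvent ethanol yields the neutral ether.
Total: 4 elementary steps.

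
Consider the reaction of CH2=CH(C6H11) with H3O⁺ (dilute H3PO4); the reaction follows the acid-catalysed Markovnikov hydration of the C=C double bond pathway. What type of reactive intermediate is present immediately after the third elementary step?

oxonium ion

Step 1: Protonation of the alkene by H3O⁺: the π bond acts as the nucleophile and picks up H⁺, giving the more stable (Markovnikov) secondary carbocation. H2O is released.
Step 2: A 1,2-hydride shift from the adjacent cyclohexyl carbon moves the positive charge from the secondary centre to an adjacent carbon, generating a more stable tertiary carbocation.
Step 3: Water acts as the nucleophile: an oxygen lone pair bonds to the cationic carbon, giving an oxonium-ion intermediate.
After step 3 the species present is an oxonium ion.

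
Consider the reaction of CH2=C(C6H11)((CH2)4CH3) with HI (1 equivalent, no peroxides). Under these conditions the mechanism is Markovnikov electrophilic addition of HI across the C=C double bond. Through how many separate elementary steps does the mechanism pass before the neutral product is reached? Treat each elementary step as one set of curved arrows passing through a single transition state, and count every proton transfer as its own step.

Step 1: The π electrons of the C=C bond attack a proton of HI; Markovnikov addition places the new C–H on the less-substituted alkene carbon, so the positive charge ends up on the more-substituted carbon — a tertiary carbocation. The H–I bond breaks heterolytically, releasing I⁻.
(No 1,2-shift: no single shift to an adjacent carbon would give a more stable cation.)
Step 2: The I⁻ anion donates a lone pair to the carbocation, forming the new C–I σ-bond and giving the neutral alkyl halide.
Total: 2 elementary steps.

2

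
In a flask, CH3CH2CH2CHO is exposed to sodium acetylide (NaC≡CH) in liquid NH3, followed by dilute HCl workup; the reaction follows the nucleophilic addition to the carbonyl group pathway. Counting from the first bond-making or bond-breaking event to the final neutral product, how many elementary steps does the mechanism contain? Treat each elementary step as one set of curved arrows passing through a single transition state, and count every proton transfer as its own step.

2

Step 1: HC≡C⁻ attacks the sp² carbonyl carbon; the C=O π bond breaks and the electrons end up as a lone pair on the alkoxide oxygen of the tetrahedral intermediate.
Step 2: On dilute HCl workup the alkoxide oxygen is protonated, giving a propargyl alcohol.
Total: 2 elementary steps.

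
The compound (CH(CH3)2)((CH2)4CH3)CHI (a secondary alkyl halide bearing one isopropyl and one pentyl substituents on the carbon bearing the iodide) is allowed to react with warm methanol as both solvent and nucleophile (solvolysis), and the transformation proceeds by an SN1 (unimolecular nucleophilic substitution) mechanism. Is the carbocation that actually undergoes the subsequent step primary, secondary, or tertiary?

tertiary

Step 1: Ionisation: the C–I σ-bond cleaves heterolytically; both bonding electrons depart with I⁻, leaving a secondary carbocation at the α-carbon.
Step 2: A 1,2-hydride shift from the adjacent isopropyl carbon moves the positive charge from the secondary centre to an adjacent carbon, generating a more stable tertiary carbocation.
The cation rearranges from secondary to tertiary via a 1,2-hydride shift from the adjacent isopropyl carbon; the tertiary cation is what reacts next.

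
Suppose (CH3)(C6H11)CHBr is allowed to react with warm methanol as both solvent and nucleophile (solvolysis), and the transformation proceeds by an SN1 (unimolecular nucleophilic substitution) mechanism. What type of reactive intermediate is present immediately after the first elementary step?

Step 1: Ionisation: the C–Br σ-bond cleaves heterolytically; both bonding electrons depart with Br⁻, leaving a secondary carbocation at the α-carbon.
After step 1 the species present is a secondary carbocation.

secondary carbocation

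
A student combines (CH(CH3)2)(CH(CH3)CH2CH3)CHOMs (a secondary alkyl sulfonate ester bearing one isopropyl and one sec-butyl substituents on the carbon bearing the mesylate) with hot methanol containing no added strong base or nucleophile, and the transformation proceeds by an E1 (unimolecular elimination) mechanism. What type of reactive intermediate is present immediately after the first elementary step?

Step 1: Rate-determining heterolysis of the C–O bond gives MsO⁻ and a secondary carbocation.
After step 1 the species present is a secondary carbocation.

secondary carbocation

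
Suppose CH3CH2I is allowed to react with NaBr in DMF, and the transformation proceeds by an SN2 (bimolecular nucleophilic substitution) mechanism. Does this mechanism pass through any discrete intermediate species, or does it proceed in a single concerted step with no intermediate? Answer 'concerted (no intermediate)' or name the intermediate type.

concerted (no intermediate)

The bromide nucleophile donates a lone pair from Br to the α-carbon in a backside attack; simultaneously the C–I σ-bond breaks and both of its electrons leave with I⁻. One concerted step with inversion of configuration.
All bond changes occur in one transition state; no discrete intermediate is formed.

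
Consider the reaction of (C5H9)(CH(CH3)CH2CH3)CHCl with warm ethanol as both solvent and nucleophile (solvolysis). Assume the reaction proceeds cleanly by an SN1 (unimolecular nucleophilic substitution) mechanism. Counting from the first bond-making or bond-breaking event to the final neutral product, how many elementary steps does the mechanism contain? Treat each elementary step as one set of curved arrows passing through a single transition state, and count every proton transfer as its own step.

Step 1: Unassisted departure of Cl⁻ (taking the C–Cl bonding pair) generates a secondary carbocation.
Step 2: A 1,2-hydride shift from the adjacent sec-butyl carbon moves the positive charge from the secondary centre to an adjacent carbon, generating a more stable tertiary carbocation.
Step 3: CH3CH2OH donates an oxygen lone pair into the empty p orbital of the cation, giving a protonated ether (an oxonium ion).
Step 4: Proton transfer from the O–H of the oxonium ion to a solvent molecule delivers the neutral ether.
Total: 4 elementary steps.

4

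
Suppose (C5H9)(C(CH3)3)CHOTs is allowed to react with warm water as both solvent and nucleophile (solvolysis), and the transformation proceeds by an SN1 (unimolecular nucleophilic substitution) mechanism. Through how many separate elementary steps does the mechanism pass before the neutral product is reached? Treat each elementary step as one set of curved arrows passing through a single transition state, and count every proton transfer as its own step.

4

Step 1: Rate-determining heterolysis of the C–O bond gives TsO⁻ and a secondary carbocation.
Step 2: Carbocation rearrangement: a 1,2-hydride shift from the adjacent cyclopentyl carbon converts the initially-formed secondary cation into the more stable tertiary cation.
Step 3: Nucleophilic capture: the oxygen of H2O bonds to the cationic carbon, producing an oxonium-ion intermediate.
Step 4: Proton transfer from the O–H of the oxonium ion to a solvent molecule delivers the neutral alcohol.
Total: 4 elementary steps.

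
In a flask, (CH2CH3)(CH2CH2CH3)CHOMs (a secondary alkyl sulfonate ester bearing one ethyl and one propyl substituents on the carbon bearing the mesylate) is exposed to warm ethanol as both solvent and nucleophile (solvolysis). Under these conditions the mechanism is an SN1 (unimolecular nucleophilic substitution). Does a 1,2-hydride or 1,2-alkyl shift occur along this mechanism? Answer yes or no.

The first-formed carbocation is secondary.
No single 1,2-shift to an adjacent carbon would produce a more-substituted cation than the one already present, so no rearrangement occurs.

no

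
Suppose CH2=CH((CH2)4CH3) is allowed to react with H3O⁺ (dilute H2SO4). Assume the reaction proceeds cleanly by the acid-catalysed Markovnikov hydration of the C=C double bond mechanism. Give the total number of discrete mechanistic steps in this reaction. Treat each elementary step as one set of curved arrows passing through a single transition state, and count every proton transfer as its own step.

Step 1: The π electrons of the C=C bond attack a proton of H3O⁺; Markovnikov addition places the new C–H on the less-substituted alkene carbon, so the positive charge ends up on the more-substituted carbon — a secondary carbocation. H2O is released.
(No 1,2-shift: no single shift to an adjacent carbon would give a more stable cation.)
Step 2: A lone pair on the oxygen of H2O attacks the carbocation, forming a C–O bond and an oxonium ion (a protonated alcohol).
Step 3: Deprotonation of the oxonium ion by a water molecule delivers the neutral alcohol and regenerates the acid catalyst.
Total: 3 elementary steps.

3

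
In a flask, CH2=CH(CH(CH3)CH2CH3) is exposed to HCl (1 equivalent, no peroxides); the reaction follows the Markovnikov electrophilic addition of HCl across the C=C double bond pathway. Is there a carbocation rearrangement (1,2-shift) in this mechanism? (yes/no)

The first-formed carbocation is secondary.
The adjacent sec-butyl carbon already bears 2 other carbon substituents and has a hydrogen to migrate; after a 1,2-hydride shift from that carbon the positive charge sits on a tertiary centre.
Tertiary is more stable than secondary, so the shift occurs.

yes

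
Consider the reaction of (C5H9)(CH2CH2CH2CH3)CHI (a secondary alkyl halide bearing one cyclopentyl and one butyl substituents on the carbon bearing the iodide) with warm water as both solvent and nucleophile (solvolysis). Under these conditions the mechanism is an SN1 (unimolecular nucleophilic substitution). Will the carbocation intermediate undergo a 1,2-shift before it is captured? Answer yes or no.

The first-formed carbocation is secondary.
The adjacent cyclopentyl carbon already bears 2 other carbon substituents and has a hydrogen to migrate; after a 1,2-hydride shift from that carbon the positive charge sits on a tertiary centre.
Tertiary is more stable than secondary, so the shift occurs.

yes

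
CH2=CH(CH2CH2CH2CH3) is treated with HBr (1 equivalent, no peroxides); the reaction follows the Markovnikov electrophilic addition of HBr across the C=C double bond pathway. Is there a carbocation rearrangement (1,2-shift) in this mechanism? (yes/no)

The first-formed carbocation is secondary.
No single 1,2-shift to an adjacent carbon would produce a more-substituted cation than the one already present, so no rearrangement occurs.

no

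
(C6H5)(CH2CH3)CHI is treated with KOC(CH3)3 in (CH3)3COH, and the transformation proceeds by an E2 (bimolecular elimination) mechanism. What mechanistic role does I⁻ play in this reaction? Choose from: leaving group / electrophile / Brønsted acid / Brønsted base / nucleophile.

leaving group

Step 1: The strong base (CH3)3CO⁻ removes a β-hydrogen; in the same concerted event the electrons of the breaking C–H bond form the new π(C=C) bond and the C–I σ-bond breaks, expelling I⁻. Anti-periplanar geometry; one transition state.
I⁻ departs with both electrons of the breaking σ-bond — that is the definition of a leaving group.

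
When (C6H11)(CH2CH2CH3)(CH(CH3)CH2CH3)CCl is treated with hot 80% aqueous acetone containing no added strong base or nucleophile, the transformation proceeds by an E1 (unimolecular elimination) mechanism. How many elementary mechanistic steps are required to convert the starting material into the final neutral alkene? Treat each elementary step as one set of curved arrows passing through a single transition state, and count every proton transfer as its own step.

Step 1: Rate-determining heterolysis of the C–Cl bond gives Cl⁻ and a tertiary carbocation.
(No 1,2-shift: no single shift to an adjacent carbon would give a more stable cation.)
Step 2: Loss of a β-proton to a water molecule of the solvent: the C–H bonding pair collapses toward the cationic carbon to form the C=C π bond, yielding the alkene.
Total: 2 elementary steps.

2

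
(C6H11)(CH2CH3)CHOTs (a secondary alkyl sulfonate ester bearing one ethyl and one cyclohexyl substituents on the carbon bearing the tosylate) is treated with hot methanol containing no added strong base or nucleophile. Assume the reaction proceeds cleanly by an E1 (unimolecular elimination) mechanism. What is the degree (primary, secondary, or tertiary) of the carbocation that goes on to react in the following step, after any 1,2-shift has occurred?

tertiary

Step 1: Unassisted departure of TsO⁻ (taking the C–O bonding pair) generates a secondary carbocation.
Step 2: A hydride (H with its bonding pair) migrates from the adjacent cyclohexyl carbon to the cationic centre — a 1,2-hydride shift — upgrading the secondary cation to a tertiary one.
The cation rearranges from secondary to tertiary via a 1,2-hydride shift from the adjacent cyclohexyl carbon; the tertiary cation is what reacts next.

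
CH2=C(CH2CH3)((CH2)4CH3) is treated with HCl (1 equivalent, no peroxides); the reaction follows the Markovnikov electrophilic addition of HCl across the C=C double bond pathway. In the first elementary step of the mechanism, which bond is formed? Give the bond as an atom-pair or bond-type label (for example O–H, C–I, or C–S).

Step 1: Protonation of the alkene by HCl: the π bond acts as the nucleophile and picks up H⁺, giving the more stable (Markovnikov) tertiary carbocation. The H–Cl bond breaks heterolytically, releasing Cl⁻.
The bond formed in this step is the C–H bond.

C–H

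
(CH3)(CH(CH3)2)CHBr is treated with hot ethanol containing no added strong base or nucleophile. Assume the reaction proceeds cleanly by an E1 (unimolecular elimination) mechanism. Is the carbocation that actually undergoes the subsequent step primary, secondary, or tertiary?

Step 1: Rate-determining heterolysis of the C–Br bond gives Br⁻ and a secondary carbocation.
Step 2: A 1,2-hydride shift from the adjacent isopropyl carbon moves the positive charge from the secondary centre to an adjacent carbon, generating a more stable tertiary carbocation.
The cation rearranges from secondary to tertiary via a 1,2-hydride shift from the adjacent isopropyl carbon; the tertiary cation is what reacts next.

tertiary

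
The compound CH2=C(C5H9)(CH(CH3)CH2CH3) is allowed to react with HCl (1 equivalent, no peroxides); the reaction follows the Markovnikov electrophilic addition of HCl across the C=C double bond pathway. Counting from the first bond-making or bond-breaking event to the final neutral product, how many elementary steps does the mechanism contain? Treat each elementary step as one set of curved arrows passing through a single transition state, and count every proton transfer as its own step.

2

Step 1: Electrophilic addition begins with the π(C=C) electrons forming a bond to the proton of HCl. Following Markovnikov's rule, the resulting cation is tertiary. The H–Cl bond breaks heterolytically, releasing Cl⁻.
(No 1,2-shift: no single shift to an adjacent carbon would give a more stable cation.)
Step 2: Nucleophilic attack by Cl⁻ on the carbocation completes the addition, giving R–Cl.
Total: 2 elementary steps.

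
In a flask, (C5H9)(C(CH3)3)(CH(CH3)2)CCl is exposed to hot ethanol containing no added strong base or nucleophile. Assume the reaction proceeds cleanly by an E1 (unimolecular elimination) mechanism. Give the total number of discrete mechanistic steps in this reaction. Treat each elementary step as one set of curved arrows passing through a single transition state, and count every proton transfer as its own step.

2

Step 1: Unassisted departure of Cl⁻ (taking the C–Cl bonding pair) generates a tertiary carbocation.
(No 1,2-shift: no single shift to an adjacent carbon would give a more stable cation.)
Step 2: Loss of a β-proton to an ethanol molecule of the solvent: the C–H bonding pair collapses toward the cationic carbon to form the C=C π bond, yielding the alkene.
Total: 2 elementary steps.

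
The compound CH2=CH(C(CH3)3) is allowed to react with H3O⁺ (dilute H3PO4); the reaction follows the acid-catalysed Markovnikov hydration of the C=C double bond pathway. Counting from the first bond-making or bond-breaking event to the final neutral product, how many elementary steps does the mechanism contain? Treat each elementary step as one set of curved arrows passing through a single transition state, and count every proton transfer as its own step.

Step 1: The π electrons of the C=C bond attack a proton of H3O⁺; Markovnikov addition places the new C–H on the less-substituted alkene carbon, so the positive charge ends up on the more-substituted carbon — a secondary carbocation. H2O is released.
Step 2: A methyl group with its bonding pair migrates from the adjacent tert-butyl carbon to the cationic centre — a 1,2-methyl shift — upgrading the secondary cation to a tertiary one.
Step 3: Nucleophilic capture of the cation by H2O produces the protonated alcohol (an oxonium ion).
Step 4: Proton transfer from the O–H of the oxonium ion to H2O completes the catalytic cycle and yields the alcohol.
Total: 4 elementary steps.

4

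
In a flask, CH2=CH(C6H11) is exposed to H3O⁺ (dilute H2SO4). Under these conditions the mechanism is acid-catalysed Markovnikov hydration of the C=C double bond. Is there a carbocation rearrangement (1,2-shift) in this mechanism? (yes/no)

yes

The first-formed carbocation is secondary.
The adjacent cyclohexyl carbon already bears 2 other carbon substituents and has a hydrogen to migrate; after a 1,2-hydride shift from that carbon the positive charge sits on a tertiary centre.
Tertiary is more stable than secondary, so the shift occurs.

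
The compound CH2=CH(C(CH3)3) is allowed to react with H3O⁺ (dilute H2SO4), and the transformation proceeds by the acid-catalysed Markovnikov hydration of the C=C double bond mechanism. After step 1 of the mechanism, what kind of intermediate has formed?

secondary carbocation

Step 1: Protonation of the alkene by H3O⁺: the π bond acts as the nucleophile and picks up H⁺, giving the more stable (Markovnikov) secondary carbocation. H2O is released.
After step 1 the species present is a secondary carbocation.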